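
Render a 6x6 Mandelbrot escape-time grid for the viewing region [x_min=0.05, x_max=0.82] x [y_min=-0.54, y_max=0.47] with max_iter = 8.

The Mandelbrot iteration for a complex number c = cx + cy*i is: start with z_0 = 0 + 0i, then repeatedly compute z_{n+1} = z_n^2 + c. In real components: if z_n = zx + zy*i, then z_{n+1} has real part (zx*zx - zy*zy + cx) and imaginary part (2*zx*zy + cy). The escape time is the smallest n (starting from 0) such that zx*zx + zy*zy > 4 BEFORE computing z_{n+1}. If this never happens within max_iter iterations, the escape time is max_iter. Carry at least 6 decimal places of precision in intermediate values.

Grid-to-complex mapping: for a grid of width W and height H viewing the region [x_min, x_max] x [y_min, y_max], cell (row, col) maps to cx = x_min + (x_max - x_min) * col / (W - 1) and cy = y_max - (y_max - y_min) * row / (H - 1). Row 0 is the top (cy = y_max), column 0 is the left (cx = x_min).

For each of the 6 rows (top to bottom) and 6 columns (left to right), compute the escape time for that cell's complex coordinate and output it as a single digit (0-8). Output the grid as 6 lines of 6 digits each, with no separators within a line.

Answer: 888533
888533
888543
888543
888533
888433

Derivation:
(row=0, col=0): c = 0.0500 + 0.4700i → escape time 8
(row=0, col=1): c = 0.2040 + 0.4700i → escape time 8
(row=0, col=2): c = 0.3580 + 0.4700i → escape time 8
(row=0, col=3): c = 0.5120 + 0.4700i → escape time 5
(row=0, col=4): c = 0.6660 + 0.4700i → escape time 3
(row=0, col=5): c = 0.8200 + 0.4700i → escape time 3
(row=1, col=0): c = 0.0500 + 0.2680i → escape time 8
(row=1, col=1): c = 0.2040 + 0.2680i → escape time 8
(row=1, col=2): c = 0.3580 + 0.2680i → escape time 8
(row=1, col=3): c = 0.5120 + 0.2680i → escape time 5
(row=1, col=4): c = 0.6660 + 0.2680i → escape time 3
(row=1, col=5): c = 0.8200 + 0.2680i → escape time 3
(row=2, col=0): c = 0.0500 + 0.0660i → escape time 8
(row=2, col=1): c = 0.2040 + 0.0660i → escape time 8
(row=2, col=2): c = 0.3580 + 0.0660i → escape time 8
(row=2, col=3): c = 0.5120 + 0.0660i → escape time 5
(row=2, col=4): c = 0.6660 + 0.0660i → escape time 4
(row=2, col=5): c = 0.8200 + 0.0660i → escape time 3
(row=3, col=0): c = 0.0500 + -0.1360i → escape time 8
(row=3, col=1): c = 0.2040 + -0.1360i → escape time 8
(row=3, col=2): c = 0.3580 + -0.1360i → escape time 8
(row=3, col=3): c = 0.5120 + -0.1360i → escape time 5
(row=3, col=4): c = 0.6660 + -0.1360i → escape time 4
(row=3, col=5): c = 0.8200 + -0.1360i → escape time 3
(row=4, col=0): c = 0.0500 + -0.3380i → escape time 8
(row=4, col=1): c = 0.2040 + -0.3380i → escape time 8
(row=4, col=2): c = 0.3580 + -0.3380i → escape time 8
(row=4, col=3): c = 0.5120 + -0.3380i → escape time 5
(row=4, col=4): c = 0.6660 + -0.3380i → escape time 3
(row=4, col=5): c = 0.8200 + -0.3380i → escape time 3
(row=5, col=0): c = 0.0500 + -0.5400i → escape time 8
(row=5, col=1): c = 0.2040 + -0.5400i → escape time 8
(row=5, col=2): c = 0.3580 + -0.5400i → escape time 8
(row=5, col=3): c = 0.5120 + -0.5400i → escape time 4
(row=5, col=4): c = 0.6660 + -0.5400i → escape time 3
(row=5, col=5): c = 0.8200 + -0.5400i → escape time 3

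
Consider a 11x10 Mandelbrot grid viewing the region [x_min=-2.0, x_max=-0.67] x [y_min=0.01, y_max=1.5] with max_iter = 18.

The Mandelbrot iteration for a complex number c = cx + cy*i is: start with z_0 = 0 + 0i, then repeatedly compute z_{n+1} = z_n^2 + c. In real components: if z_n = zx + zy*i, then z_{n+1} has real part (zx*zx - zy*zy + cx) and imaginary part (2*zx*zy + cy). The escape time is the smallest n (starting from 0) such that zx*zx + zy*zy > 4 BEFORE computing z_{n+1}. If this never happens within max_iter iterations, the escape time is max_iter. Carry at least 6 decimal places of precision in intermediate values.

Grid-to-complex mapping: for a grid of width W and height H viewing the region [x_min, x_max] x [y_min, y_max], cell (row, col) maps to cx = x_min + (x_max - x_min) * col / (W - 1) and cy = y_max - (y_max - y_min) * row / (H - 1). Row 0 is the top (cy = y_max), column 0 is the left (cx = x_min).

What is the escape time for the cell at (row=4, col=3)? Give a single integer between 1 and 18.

Answer: 3

Derivation:
z_0 = 0 + 0i, c = -1.6010 + 0.8378i
Iter 1: z = -1.6010 + 0.8378i, |z|^2 = 3.2651
Iter 2: z = 0.2603 + -1.8448i, |z|^2 = 3.4710
Iter 3: z = -4.9365 + -0.1227i, |z|^2 = 24.3838
Escaped at iteration 3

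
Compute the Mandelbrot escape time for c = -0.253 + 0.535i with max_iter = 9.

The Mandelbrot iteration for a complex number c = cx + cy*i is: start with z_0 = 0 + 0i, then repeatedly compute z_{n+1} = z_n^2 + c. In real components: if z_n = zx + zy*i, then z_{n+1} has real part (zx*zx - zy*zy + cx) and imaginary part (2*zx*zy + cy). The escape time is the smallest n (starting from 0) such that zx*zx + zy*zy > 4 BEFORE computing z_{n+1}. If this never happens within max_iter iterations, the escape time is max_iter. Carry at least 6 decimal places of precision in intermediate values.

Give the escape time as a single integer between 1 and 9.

z_0 = 0 + 0i, c = -0.2530 + 0.5350i
Iter 1: z = -0.2530 + 0.5350i, |z|^2 = 0.3502
Iter 2: z = -0.4752 + 0.2643i, |z|^2 = 0.2957
Iter 3: z = -0.0970 + 0.2838i, |z|^2 = 0.0900
Iter 4: z = -0.3241 + 0.4799i, |z|^2 = 0.3354
Iter 5: z = -0.3783 + 0.2239i, |z|^2 = 0.1932
Iter 6: z = -0.1600 + 0.3656i, |z|^2 = 0.1593
Iter 7: z = -0.3611 + 0.4180i, |z|^2 = 0.3051
Iter 8: z = -0.2973 + 0.2332i, |z|^2 = 0.1428

Answer: 9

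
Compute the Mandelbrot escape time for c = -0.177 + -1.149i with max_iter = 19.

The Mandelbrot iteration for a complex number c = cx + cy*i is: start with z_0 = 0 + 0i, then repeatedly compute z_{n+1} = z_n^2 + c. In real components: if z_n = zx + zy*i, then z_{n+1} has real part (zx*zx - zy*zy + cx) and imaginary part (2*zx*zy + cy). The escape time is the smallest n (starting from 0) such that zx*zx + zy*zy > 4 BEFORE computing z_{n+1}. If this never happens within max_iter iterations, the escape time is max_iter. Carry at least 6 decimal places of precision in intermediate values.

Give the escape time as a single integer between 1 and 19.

z_0 = 0 + 0i, c = -0.1770 + -1.1490i
Iter 1: z = -0.1770 + -1.1490i, |z|^2 = 1.3515
Iter 2: z = -1.4659 + -0.7423i, |z|^2 = 2.6997
Iter 3: z = 1.4208 + 1.0271i, |z|^2 = 3.0737
Iter 4: z = 0.7869 + 1.7697i, |z|^2 = 3.7509
Iter 5: z = -2.6896 + 1.6360i, |z|^2 = 9.9106
Escaped at iteration 5

Answer: 5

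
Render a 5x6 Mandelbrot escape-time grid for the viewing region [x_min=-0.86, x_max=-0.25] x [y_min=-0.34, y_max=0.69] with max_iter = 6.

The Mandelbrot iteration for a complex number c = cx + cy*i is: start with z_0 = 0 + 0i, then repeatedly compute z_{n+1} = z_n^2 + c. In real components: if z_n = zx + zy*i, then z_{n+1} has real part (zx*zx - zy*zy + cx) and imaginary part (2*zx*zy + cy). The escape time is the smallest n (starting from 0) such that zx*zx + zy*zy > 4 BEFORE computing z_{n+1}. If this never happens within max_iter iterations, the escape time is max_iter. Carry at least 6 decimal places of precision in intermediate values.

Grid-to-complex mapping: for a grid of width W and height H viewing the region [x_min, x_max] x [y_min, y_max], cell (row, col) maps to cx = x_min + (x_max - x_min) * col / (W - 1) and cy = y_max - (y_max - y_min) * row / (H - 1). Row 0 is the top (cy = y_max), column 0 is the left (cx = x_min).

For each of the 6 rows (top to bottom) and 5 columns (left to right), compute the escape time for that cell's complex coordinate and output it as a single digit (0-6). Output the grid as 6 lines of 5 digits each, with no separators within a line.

(row=0, col=0): c = -0.8600 + 0.6900i → escape time 4
(row=0, col=1): c = -0.7075 + 0.6900i → escape time 5
(row=0, col=2): c = -0.5550 + 0.6900i → escape time 6
(row=0, col=3): c = -0.4025 + 0.6900i → escape time 6
(row=0, col=4): c = -0.2500 + 0.6900i → escape time 6
(row=1, col=0): c = -0.8600 + 0.4840i → escape time 6
(row=1, col=1): c = -0.7075 + 0.4840i → escape time 6
(row=1, col=2): c = -0.5550 + 0.4840i → escape time 6
(row=1, col=3): c = -0.4025 + 0.4840i → escape time 6
(row=1, col=4): c = -0.2500 + 0.4840i → escape time 6
(row=2, col=0): c = -0.8600 + 0.2780i → escape time 6
(row=2, col=1): c = -0.7075 + 0.2780i → escape time 6
(row=2, col=2): c = -0.5550 + 0.2780i → escape time 6
(row=2, col=3): c = -0.4025 + 0.2780i → escape time 6
(row=2, col=4): c = -0.2500 + 0.2780i → escape time 6
(row=3, col=0): c = -0.8600 + 0.0720i → escape time 6
(row=3, col=1): c = -0.7075 + 0.0720i → escape time 6
(row=3, col=2): c = -0.5550 + 0.0720i → escape time 6
(row=3, col=3): c = -0.4025 + 0.0720i → escape time 6
(row=3, col=4): c = -0.2500 + 0.0720i → escape time 6
(row=4, col=0): c = -0.8600 + -0.1340i → escape time 6
(row=4, col=1): c = -0.7075 + -0.1340i → escape time 6
(row=4, col=2): c = -0.5550 + -0.1340i → escape time 6
(row=4, col=3): c = -0.4025 + -0.1340i → escape time 6
(row=4, col=4): c = -0.2500 + -0.1340i → escape time 6
(row=5, col=0): c = -0.8600 + -0.3400i → escape time 6
(row=5, col=1): c = -0.7075 + -0.3400i → escape time 6
(row=5, col=2): c = -0.5550 + -0.3400i → escape time 6
(row=5, col=3): c = -0.4025 + -0.3400i → escape time 6
(row=5, col=4): c = -0.2500 + -0.3400i → escape time 6

Answer: 45666
66666
66666
66666
66666
66666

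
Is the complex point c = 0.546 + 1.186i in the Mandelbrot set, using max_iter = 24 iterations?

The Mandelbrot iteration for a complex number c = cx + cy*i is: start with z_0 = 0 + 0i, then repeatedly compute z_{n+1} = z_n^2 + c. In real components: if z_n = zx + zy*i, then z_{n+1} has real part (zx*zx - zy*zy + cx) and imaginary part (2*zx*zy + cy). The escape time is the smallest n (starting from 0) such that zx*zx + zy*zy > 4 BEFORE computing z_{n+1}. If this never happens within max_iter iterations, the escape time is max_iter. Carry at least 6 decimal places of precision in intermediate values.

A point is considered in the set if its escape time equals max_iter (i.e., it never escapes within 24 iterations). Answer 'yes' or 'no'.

z_0 = 0 + 0i, c = 0.5460 + 1.1860i
Iter 1: z = 0.5460 + 1.1860i, |z|^2 = 1.7047
Iter 2: z = -0.5625 + 2.4811i, |z|^2 = 6.4723
Escaped at iteration 2

Answer: no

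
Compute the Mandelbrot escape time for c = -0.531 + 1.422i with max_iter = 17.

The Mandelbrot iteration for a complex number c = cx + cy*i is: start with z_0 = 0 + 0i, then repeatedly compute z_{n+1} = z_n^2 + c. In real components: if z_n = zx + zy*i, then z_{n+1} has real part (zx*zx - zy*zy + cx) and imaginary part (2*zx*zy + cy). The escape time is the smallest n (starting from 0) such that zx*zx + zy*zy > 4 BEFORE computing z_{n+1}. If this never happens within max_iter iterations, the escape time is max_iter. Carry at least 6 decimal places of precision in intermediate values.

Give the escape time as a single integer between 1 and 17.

z_0 = 0 + 0i, c = -0.5310 + 1.4220i
Iter 1: z = -0.5310 + 1.4220i, |z|^2 = 2.3040
Iter 2: z = -2.2711 + -0.0882i, |z|^2 = 5.1658
Escaped at iteration 2

Answer: 2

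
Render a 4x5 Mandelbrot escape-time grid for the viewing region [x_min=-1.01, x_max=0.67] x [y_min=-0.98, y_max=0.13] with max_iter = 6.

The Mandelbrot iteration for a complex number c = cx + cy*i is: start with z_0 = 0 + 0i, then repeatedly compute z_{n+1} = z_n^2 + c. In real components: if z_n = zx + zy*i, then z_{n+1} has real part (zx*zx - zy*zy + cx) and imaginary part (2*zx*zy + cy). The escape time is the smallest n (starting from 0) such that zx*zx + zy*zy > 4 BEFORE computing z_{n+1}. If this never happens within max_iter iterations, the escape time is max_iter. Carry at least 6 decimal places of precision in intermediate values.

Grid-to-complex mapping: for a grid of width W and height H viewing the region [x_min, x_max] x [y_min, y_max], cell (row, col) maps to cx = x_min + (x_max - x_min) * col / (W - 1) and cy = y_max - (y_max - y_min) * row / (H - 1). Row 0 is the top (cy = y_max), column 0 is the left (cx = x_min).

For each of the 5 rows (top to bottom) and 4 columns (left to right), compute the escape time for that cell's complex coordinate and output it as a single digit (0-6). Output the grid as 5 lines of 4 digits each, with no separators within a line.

Answer: 6664
6664
6663
4663
3442

Derivation:
(row=0, col=0): c = -1.0100 + 0.1300i → escape time 6
(row=0, col=1): c = -0.4500 + 0.1300i → escape time 6
(row=0, col=2): c = 0.1100 + 0.1300i → escape time 6
(row=0, col=3): c = 0.6700 + 0.1300i → escape time 4
(row=1, col=0): c = -1.0100 + -0.1475i → escape time 6
(row=1, col=1): c = -0.4500 + -0.1475i → escape time 6
(row=1, col=2): c = 0.1100 + -0.1475i → escape time 6
(row=1, col=3): c = 0.6700 + -0.1475i → escape time 4
(row=2, col=0): c = -1.0100 + -0.4250i → escape time 6
(row=2, col=1): c = -0.4500 + -0.4250i → escape time 6
(row=2, col=2): c = 0.1100 + -0.4250i → escape time 6
(row=2, col=3): c = 0.6700 + -0.4250i → escape time 3
(row=3, col=0): c = -1.0100 + -0.7025i → escape time 4
(row=3, col=1): c = -0.4500 + -0.7025i → escape time 6
(row=3, col=2): c = 0.1100 + -0.7025i → escape time 6
(row=3, col=3): c = 0.6700 + -0.7025i → escape time 3
(row=4, col=0): c = -1.0100 + -0.9800i → escape time 3
(row=4, col=1): c = -0.4500 + -0.9800i → escape time 4
(row=4, col=2): c = 0.1100 + -0.9800i → escape time 4
(row=4, col=3): c = 0.6700 + -0.9800i → escape time 2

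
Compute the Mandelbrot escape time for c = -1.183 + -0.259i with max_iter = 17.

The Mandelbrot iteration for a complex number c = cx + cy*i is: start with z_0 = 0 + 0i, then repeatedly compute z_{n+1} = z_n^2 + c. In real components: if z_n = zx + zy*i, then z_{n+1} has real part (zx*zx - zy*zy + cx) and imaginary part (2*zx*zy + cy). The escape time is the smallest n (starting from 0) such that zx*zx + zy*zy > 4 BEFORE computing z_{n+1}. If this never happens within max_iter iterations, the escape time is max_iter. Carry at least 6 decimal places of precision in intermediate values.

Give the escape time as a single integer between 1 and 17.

z_0 = 0 + 0i, c = -1.1830 + -0.2590i
Iter 1: z = -1.1830 + -0.2590i, |z|^2 = 1.4666
Iter 2: z = 0.1494 + 0.3538i, |z|^2 = 0.1475
Iter 3: z = -1.2858 + -0.1533i, |z|^2 = 1.6769
Iter 4: z = 0.4469 + 0.1352i, |z|^2 = 0.2180
Iter 5: z = -1.0015 + -0.1382i, |z|^2 = 1.0222
Iter 6: z = -0.1990 + 0.0178i, |z|^2 = 0.0399
Iter 7: z = -1.1437 + -0.2661i, |z|^2 = 1.3789
Iter 8: z = 0.0543 + 0.3496i, |z|^2 = 0.1252
Iter 9: z = -1.3023 + -0.2210i, |z|^2 = 1.7448
Iter 10: z = 0.4641 + 0.3167i, |z|^2 = 0.3157
Iter 11: z = -1.0679 + 0.0349i, |z|^2 = 1.1417
Iter 12: z = -0.0438 + -0.3336i, |z|^2 = 0.1132
Iter 13: z = -1.2924 + -0.2298i, |z|^2 = 1.7231
Iter 14: z = 0.4344 + 0.3350i, |z|^2 = 0.3010
Iter 15: z = -1.1065 + 0.0321i, |z|^2 = 1.2253
Iter 16: z = 0.0403 + -0.3300i, |z|^2 = 0.1105

Answer: 17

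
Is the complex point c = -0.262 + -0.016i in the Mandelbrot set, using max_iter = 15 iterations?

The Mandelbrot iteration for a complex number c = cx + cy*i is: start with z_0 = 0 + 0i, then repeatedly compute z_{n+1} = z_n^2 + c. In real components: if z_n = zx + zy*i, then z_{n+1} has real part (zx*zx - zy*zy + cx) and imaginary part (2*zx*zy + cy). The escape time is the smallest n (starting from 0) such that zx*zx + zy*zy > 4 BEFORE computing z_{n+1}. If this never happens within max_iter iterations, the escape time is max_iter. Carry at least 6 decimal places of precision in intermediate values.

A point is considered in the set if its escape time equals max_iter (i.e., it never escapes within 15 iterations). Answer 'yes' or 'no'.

z_0 = 0 + 0i, c = -0.2620 + -0.0160i
Iter 1: z = -0.2620 + -0.0160i, |z|^2 = 0.0689
Iter 2: z = -0.1936 + -0.0076i, |z|^2 = 0.0375
Iter 3: z = -0.2246 + -0.0131i, |z|^2 = 0.0506
Iter 4: z = -0.2117 + -0.0101i, |z|^2 = 0.0449
Iter 5: z = -0.2173 + -0.0117i, |z|^2 = 0.0473
Iter 6: z = -0.2149 + -0.0109i, |z|^2 = 0.0463
Iter 7: z = -0.2159 + -0.0113i, |z|^2 = 0.0468
Iter 8: z = -0.2155 + -0.0111i, |z|^2 = 0.0466
Iter 9: z = -0.2157 + -0.0112i, |z|^2 = 0.0466
Iter 10: z = -0.2156 + -0.0112i, |z|^2 = 0.0466
Iter 11: z = -0.2156 + -0.0112i, |z|^2 = 0.0466
Iter 12: z = -0.2156 + -0.0112i, |z|^2 = 0.0466
Iter 13: z = -0.2156 + -0.0112i, |z|^2 = 0.0466
Iter 14: z = -0.2156 + -0.0112i, |z|^2 = 0.0466
Did not escape in 15 iterations → in set

Answer: yes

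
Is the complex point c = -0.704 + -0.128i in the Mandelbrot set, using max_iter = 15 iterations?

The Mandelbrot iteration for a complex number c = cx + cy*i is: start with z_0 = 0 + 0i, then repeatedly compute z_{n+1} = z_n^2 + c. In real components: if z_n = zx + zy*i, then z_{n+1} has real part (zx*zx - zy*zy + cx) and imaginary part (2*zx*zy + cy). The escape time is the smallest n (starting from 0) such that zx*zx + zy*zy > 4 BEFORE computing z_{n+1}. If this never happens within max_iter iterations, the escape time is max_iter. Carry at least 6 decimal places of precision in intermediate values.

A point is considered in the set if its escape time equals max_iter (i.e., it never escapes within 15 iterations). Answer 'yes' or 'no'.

z_0 = 0 + 0i, c = -0.7040 + -0.1280i
Iter 1: z = -0.7040 + -0.1280i, |z|^2 = 0.5120
Iter 2: z = -0.2248 + 0.0522i, |z|^2 = 0.0532
Iter 3: z = -0.6562 + -0.1515i, |z|^2 = 0.4536
Iter 4: z = -0.2963 + 0.0708i, |z|^2 = 0.0928
Iter 5: z = -0.6212 + -0.1700i, |z|^2 = 0.4148
Iter 6: z = -0.3470 + 0.0832i, |z|^2 = 0.1273
Iter 7: z = -0.5905 + -0.1857i, |z|^2 = 0.3832
Iter 8: z = -0.3898 + 0.0913i, |z|^2 = 0.1603
Iter 9: z = -0.5604 + -0.1992i, |z|^2 = 0.3537
Iter 10: z = -0.4296 + 0.0953i, |z|^2 = 0.1937
Iter 11: z = -0.5285 + -0.2099i, |z|^2 = 0.3233
Iter 12: z = -0.4687 + 0.0938i, |z|^2 = 0.2285
Iter 13: z = -0.4931 + -0.2159i, |z|^2 = 0.2898
Iter 14: z = -0.5075 + 0.0850i, |z|^2 = 0.2648
Did not escape in 15 iterations → in set

Answer: yes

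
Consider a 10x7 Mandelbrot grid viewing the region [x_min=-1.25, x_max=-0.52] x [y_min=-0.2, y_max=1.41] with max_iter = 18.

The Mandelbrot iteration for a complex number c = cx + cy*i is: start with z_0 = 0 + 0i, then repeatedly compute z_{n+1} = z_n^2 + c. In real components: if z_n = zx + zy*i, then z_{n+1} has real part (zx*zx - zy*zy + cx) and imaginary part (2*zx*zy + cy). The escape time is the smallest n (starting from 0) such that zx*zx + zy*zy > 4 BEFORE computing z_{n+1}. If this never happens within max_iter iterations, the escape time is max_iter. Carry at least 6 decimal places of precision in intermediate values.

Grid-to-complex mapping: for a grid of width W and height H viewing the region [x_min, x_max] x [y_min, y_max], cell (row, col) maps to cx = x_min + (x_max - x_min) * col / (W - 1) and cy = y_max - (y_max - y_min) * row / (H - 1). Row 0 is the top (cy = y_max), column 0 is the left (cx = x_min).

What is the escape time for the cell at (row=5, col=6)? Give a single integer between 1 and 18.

z_0 = 0 + 0i, c = -0.7633 + 0.0683i
Iter 1: z = -0.7633 + 0.0683i, |z|^2 = 0.5873
Iter 2: z = -0.1853 + -0.0360i, |z|^2 = 0.0356
Iter 3: z = -0.7303 + 0.0817i, |z|^2 = 0.5400
Iter 4: z = -0.2367 + -0.0510i, |z|^2 = 0.0586
Iter 5: z = -0.7099 + 0.0925i, |z|^2 = 0.5125
Iter 6: z = -0.2679 + -0.0629i, |z|^2 = 0.0757
Iter 7: z = -0.6955 + 0.1021i, |z|^2 = 0.4942
Iter 8: z = -0.2900 + -0.0736i, |z|^2 = 0.0895
Iter 9: z = -0.6847 + 0.1110i, |z|^2 = 0.4811
Iter 10: z = -0.3069 + -0.0837i, |z|^2 = 0.1012
Iter 11: z = -0.6761 + 0.1197i, |z|^2 = 0.4715
Iter 12: z = -0.3205 + -0.0936i, |z|^2 = 0.1115
Iter 13: z = -0.6694 + 0.1283i, |z|^2 = 0.4645
Iter 14: z = -0.3317 + -0.1034i, |z|^2 = 0.1207
Iter 15: z = -0.6640 + 0.1370i, |z|^2 = 0.4596
Iter 16: z = -0.3412 + -0.1135i, |z|^2 = 0.1293
Iter 17: z = -0.6598 + 0.1458i, |z|^2 = 0.4566

Answer: 18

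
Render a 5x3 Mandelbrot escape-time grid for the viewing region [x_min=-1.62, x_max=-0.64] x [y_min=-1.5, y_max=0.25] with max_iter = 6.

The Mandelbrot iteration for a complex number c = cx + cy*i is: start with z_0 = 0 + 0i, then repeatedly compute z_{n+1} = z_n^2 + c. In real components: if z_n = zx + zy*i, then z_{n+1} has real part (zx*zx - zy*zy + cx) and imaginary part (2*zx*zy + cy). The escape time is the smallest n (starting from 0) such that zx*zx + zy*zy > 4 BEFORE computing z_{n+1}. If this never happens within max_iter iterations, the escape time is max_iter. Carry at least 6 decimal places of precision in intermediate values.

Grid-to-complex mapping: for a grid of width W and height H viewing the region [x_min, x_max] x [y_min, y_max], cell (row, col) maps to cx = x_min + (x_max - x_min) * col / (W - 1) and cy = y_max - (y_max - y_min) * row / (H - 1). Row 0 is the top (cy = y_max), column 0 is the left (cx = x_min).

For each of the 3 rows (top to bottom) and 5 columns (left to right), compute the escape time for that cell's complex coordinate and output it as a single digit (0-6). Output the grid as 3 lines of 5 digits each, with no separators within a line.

Answer: 46666
33456
11222

Derivation:
(row=0, col=0): c = -1.6200 + 0.2500i → escape time 4
(row=0, col=1): c = -1.3750 + 0.2500i → escape time 6
(row=0, col=2): c = -1.1300 + 0.2500i → escape time 6
(row=0, col=3): c = -0.8850 + 0.2500i → escape time 6
(row=0, col=4): c = -0.6400 + 0.2500i → escape time 6
(row=1, col=0): c = -1.6200 + -0.6250i → escape time 3
(row=1, col=1): c = -1.3750 + -0.6250i → escape time 3
(row=1, col=2): c = -1.1300 + -0.6250i → escape time 4
(row=1, col=3): c = -0.8850 + -0.6250i → escape time 5
(row=1, col=4): c = -0.6400 + -0.6250i → escape time 6
(row=2, col=0): c = -1.6200 + -1.5000i → escape time 1
(row=2, col=1): c = -1.3750 + -1.5000i → escape time 1
(row=2, col=2): c = -1.1300 + -1.5000i → escape time 2
(row=2, col=3): c = -0.8850 + -1.5000i → escape time 2
(row=2, col=4): c = -0.6400 + -1.5000i → escape time 2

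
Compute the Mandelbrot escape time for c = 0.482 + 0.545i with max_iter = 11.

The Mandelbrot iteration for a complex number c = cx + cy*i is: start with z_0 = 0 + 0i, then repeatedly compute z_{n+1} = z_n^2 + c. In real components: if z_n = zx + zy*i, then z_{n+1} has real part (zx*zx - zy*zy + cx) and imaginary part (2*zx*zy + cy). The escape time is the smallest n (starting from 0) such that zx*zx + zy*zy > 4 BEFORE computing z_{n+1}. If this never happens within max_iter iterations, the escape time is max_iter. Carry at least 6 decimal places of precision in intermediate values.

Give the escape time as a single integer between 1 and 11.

z_0 = 0 + 0i, c = 0.4820 + 0.5450i
Iter 1: z = 0.4820 + 0.5450i, |z|^2 = 0.5293
Iter 2: z = 0.4173 + 1.0704i, |z|^2 = 1.3199
Iter 3: z = -0.4896 + 1.4383i, |z|^2 = 2.3085
Iter 4: z = -1.3471 + -0.8633i, |z|^2 = 2.5601
Iter 5: z = 1.5514 + 2.8711i, |z|^2 = 10.6499
Escaped at iteration 5

Answer: 5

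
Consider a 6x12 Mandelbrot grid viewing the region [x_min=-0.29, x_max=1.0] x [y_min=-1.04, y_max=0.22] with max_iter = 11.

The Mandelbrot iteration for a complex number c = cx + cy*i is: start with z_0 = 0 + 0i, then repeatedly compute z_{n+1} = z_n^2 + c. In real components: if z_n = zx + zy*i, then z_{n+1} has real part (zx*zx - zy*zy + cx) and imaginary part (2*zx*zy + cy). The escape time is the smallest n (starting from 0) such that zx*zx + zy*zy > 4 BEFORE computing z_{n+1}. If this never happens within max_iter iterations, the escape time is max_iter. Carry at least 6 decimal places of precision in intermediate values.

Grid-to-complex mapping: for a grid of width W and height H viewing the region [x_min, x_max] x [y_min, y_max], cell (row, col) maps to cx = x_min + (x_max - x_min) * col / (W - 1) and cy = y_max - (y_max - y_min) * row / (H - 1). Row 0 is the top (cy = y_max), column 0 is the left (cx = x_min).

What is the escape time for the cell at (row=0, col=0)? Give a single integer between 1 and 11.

Answer: 11

Derivation:
z_0 = 0 + 0i, c = -0.2900 + 0.2200i
Iter 1: z = -0.2900 + 0.2200i, |z|^2 = 0.1325
Iter 2: z = -0.2543 + 0.0924i, |z|^2 = 0.0732
Iter 3: z = -0.2339 + 0.1730i, |z|^2 = 0.0846
Iter 4: z = -0.2652 + 0.1391i, |z|^2 = 0.0897
Iter 5: z = -0.2390 + 0.1462i, |z|^2 = 0.0785
Iter 6: z = -0.2543 + 0.1501i, |z|^2 = 0.0872
Iter 7: z = -0.2479 + 0.1437i, |z|^2 = 0.0821
Iter 8: z = -0.2492 + 0.1488i, |z|^2 = 0.0842
Iter 9: z = -0.2500 + 0.1459i, |z|^2 = 0.0838
Iter 10: z = -0.2488 + 0.1471i, |z|^2 = 0.0835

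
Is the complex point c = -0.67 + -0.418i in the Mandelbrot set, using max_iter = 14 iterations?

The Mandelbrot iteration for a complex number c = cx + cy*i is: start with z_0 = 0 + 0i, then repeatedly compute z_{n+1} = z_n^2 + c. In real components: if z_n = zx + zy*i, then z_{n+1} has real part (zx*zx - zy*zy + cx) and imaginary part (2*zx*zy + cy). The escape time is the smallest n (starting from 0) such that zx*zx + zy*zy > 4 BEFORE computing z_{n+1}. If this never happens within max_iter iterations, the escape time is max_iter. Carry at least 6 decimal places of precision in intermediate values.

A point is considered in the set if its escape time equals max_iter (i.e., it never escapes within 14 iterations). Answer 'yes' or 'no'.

Answer: yes

Derivation:
z_0 = 0 + 0i, c = -0.6700 + -0.4180i
Iter 1: z = -0.6700 + -0.4180i, |z|^2 = 0.6236
Iter 2: z = -0.3958 + 0.1421i, |z|^2 = 0.1769
Iter 3: z = -0.5335 + -0.5305i, |z|^2 = 0.5661
Iter 4: z = -0.6668 + 0.1481i, |z|^2 = 0.4665
Iter 5: z = -0.2473 + -0.6155i, |z|^2 = 0.4400
Iter 6: z = -0.9876 + -0.1136i, |z|^2 = 0.9883
Iter 7: z = 0.2925 + -0.1937i, |z|^2 = 0.1231
Iter 8: z = -0.6219 + -0.5313i, |z|^2 = 0.6691
Iter 9: z = -0.5655 + 0.2429i, |z|^2 = 0.3788
Iter 10: z = -0.4092 + -0.6927i, |z|^2 = 0.6472
Iter 11: z = -0.9824 + 0.1489i, |z|^2 = 0.9872
Iter 12: z = 0.2729 + -0.7105i, |z|^2 = 0.5793
Iter 13: z = -1.1004 + -0.8058i, |z|^2 = 1.8601
Did not escape in 14 iterations → in set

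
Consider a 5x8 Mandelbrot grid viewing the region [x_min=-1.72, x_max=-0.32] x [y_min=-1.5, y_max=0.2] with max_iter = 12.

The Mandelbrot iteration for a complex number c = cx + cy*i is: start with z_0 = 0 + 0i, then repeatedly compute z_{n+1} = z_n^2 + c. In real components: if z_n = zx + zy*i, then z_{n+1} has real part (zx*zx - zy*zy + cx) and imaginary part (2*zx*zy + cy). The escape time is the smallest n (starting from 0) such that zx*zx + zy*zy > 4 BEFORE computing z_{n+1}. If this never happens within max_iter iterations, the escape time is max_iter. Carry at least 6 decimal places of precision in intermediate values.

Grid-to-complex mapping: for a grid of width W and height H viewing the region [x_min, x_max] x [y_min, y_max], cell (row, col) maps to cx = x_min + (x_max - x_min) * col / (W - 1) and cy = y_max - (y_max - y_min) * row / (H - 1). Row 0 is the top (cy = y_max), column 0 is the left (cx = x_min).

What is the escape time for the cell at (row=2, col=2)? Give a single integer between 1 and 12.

z_0 = 0 + 0i, c = -1.0200 + -0.2857i
Iter 1: z = -1.0200 + -0.2857i, |z|^2 = 1.1220
Iter 2: z = -0.0612 + 0.2971i, |z|^2 = 0.0920
Iter 3: z = -1.1045 + -0.3221i, |z|^2 = 1.3238
Iter 4: z = 0.0963 + 0.4258i, |z|^2 = 0.1906
Iter 5: z = -1.1921 + -0.2037i, |z|^2 = 1.4625
Iter 6: z = 0.3595 + 0.2000i, |z|^2 = 0.1693
Iter 7: z = -0.9307 + -0.1419i, |z|^2 = 0.8864
Iter 8: z = -0.1739 + -0.0216i, |z|^2 = 0.0307
Iter 9: z = -0.9902 + -0.2782i, |z|^2 = 1.0580
Iter 10: z = -0.1168 + 0.2653i, |z|^2 = 0.0840
Iter 11: z = -1.0767 + -0.3477i, |z|^2 = 1.2802

Answer: 12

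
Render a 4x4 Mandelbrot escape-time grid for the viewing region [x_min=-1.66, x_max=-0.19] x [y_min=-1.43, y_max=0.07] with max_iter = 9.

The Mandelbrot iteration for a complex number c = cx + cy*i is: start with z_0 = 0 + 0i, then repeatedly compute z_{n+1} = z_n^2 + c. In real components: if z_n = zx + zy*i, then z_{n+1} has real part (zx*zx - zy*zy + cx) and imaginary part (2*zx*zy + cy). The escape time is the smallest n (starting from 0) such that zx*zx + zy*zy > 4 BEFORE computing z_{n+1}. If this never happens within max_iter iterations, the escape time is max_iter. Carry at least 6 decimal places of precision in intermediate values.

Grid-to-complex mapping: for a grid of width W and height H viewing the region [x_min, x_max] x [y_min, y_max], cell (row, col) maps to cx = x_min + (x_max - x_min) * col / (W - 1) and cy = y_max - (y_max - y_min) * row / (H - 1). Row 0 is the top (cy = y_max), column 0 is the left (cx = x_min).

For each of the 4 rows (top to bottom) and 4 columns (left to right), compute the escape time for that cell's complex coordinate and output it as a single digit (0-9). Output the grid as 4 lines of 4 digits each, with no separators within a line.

(row=0, col=0): c = -1.6600 + 0.0700i → escape time 6
(row=0, col=1): c = -1.1700 + 0.0700i → escape time 9
(row=0, col=2): c = -0.6800 + 0.0700i → escape time 9
(row=0, col=3): c = -0.1900 + 0.0700i → escape time 9
(row=1, col=0): c = -1.6600 + -0.4300i → escape time 3
(row=1, col=1): c = -1.1700 + -0.4300i → escape time 6
(row=1, col=2): c = -0.6800 + -0.4300i → escape time 9
(row=1, col=3): c = -0.1900 + -0.4300i → escape time 9
(row=2, col=0): c = -1.6600 + -0.9300i → escape time 2
(row=2, col=1): c = -1.1700 + -0.9300i → escape time 3
(row=2, col=2): c = -0.6800 + -0.9300i → escape time 4
(row=2, col=3): c = -0.1900 + -0.9300i → escape time 8
(row=3, col=0): c = -1.6600 + -1.4300i → escape time 1
(row=3, col=1): c = -1.1700 + -1.4300i → escape time 2
(row=3, col=2): c = -0.6800 + -1.4300i → escape time 2
(row=3, col=3): c = -0.1900 + -1.4300i → escape time 2

Answer: 6999
3699
2348
1222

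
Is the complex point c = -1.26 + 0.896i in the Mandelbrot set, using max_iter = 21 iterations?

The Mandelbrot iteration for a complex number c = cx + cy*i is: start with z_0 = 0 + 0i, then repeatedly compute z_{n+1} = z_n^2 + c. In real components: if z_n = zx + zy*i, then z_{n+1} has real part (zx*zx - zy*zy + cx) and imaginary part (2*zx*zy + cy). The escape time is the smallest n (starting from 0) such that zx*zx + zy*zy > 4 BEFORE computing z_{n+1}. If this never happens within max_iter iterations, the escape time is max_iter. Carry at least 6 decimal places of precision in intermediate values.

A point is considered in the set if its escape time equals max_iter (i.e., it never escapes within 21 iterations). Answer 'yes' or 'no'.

Answer: no

Derivation:
z_0 = 0 + 0i, c = -1.2600 + 0.8960i
Iter 1: z = -1.2600 + 0.8960i, |z|^2 = 2.3904
Iter 2: z = -0.4752 + -1.3619i, |z|^2 = 2.0807
Iter 3: z = -2.8890 + 2.1904i, |z|^2 = 13.1442
Escaped at iteration 3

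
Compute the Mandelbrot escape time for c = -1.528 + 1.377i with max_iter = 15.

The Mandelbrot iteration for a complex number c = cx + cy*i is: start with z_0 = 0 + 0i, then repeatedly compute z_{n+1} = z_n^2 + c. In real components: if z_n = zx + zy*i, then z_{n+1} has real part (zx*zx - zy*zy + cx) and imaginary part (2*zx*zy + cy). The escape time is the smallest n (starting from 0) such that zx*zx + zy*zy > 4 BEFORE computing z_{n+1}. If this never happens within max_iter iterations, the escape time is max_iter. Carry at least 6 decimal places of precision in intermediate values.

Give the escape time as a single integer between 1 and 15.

z_0 = 0 + 0i, c = -1.5280 + 1.3770i
Iter 1: z = -1.5280 + 1.3770i, |z|^2 = 4.2309
Escaped at iteration 1

Answer: 1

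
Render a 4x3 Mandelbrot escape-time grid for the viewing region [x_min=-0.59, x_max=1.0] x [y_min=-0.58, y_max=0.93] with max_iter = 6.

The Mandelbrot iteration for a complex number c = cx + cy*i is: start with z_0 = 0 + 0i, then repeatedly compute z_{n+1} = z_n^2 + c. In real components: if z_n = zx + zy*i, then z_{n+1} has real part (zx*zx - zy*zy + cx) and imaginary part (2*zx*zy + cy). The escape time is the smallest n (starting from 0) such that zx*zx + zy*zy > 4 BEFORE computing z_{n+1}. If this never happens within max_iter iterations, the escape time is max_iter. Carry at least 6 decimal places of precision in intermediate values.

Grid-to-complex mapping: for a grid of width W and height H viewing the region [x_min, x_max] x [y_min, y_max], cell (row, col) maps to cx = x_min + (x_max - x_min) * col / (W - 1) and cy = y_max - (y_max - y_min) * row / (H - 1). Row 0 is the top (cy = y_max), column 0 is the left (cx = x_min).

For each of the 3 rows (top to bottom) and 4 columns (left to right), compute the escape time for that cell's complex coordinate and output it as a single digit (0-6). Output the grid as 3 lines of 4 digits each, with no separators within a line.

Answer: 4632
6662
6652

Derivation:
(row=0, col=0): c = -0.5900 + 0.9300i → escape time 4
(row=0, col=1): c = -0.0600 + 0.9300i → escape time 6
(row=0, col=2): c = 0.4700 + 0.9300i → escape time 3
(row=0, col=3): c = 1.0000 + 0.9300i → escape time 2
(row=1, col=0): c = -0.5900 + 0.1750i → escape time 6
(row=1, col=1): c = -0.0600 + 0.1750i → escape time 6
(row=1, col=2): c = 0.4700 + 0.1750i → escape time 6
(row=1, col=3): c = 1.0000 + 0.1750i → escape time 2
(row=2, col=0): c = -0.5900 + -0.5800i → escape time 6
(row=2, col=1): c = -0.0600 + -0.5800i → escape time 6
(row=2, col=2): c = 0.4700 + -0.5800i → escape time 5
(row=2, col=3): c = 1.0000 + -0.5800i → escape time 2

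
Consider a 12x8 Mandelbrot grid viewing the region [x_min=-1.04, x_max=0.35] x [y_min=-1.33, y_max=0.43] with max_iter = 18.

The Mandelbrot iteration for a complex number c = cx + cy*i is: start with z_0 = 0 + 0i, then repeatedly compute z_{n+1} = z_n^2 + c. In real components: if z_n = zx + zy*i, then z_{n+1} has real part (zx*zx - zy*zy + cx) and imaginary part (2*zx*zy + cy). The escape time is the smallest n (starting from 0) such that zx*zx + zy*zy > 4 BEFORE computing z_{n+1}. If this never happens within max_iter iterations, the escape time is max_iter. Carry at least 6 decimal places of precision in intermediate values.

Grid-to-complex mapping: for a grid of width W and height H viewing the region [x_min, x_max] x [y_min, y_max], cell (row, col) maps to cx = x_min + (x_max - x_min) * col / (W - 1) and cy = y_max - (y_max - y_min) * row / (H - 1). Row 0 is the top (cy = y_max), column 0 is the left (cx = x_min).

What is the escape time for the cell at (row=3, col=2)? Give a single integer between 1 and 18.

Answer: 9

Derivation:
z_0 = 0 + 0i, c = -0.7873 + -0.3243i
Iter 1: z = -0.7873 + -0.3243i, |z|^2 = 0.7250
Iter 2: z = -0.2726 + 0.1863i, |z|^2 = 0.1090
Iter 3: z = -0.7477 + -0.4259i, |z|^2 = 0.7404
Iter 4: z = -0.4097 + 0.3125i, |z|^2 = 0.2655
Iter 5: z = -0.7171 + -0.5804i, |z|^2 = 0.8511
Iter 6: z = -0.6098 + 0.5081i, |z|^2 = 0.6300
Iter 7: z = -0.6736 + -0.9440i, |z|^2 = 1.3448
Iter 8: z = -1.2246 + 0.9474i, |z|^2 = 2.3972
Iter 9: z = -0.1851 + -2.6446i, |z|^2 = 7.0282
Escaped at iteration 9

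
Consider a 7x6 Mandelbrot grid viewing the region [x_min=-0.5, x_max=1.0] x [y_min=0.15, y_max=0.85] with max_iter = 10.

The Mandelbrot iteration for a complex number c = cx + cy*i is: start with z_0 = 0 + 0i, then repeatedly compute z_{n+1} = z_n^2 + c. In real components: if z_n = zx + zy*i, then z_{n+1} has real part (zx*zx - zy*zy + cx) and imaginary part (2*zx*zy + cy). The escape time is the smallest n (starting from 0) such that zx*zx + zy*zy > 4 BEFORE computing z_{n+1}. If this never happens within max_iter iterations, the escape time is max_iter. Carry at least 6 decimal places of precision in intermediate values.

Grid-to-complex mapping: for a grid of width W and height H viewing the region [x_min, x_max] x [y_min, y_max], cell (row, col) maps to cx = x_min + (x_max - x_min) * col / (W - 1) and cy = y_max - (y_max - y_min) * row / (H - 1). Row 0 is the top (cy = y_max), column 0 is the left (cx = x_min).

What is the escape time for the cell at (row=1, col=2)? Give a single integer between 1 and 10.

z_0 = 0 + 0i, c = 0.0000 + 0.7100i
Iter 1: z = 0.0000 + 0.7100i, |z|^2 = 0.5041
Iter 2: z = -0.5041 + 0.7100i, |z|^2 = 0.7582
Iter 3: z = -0.2500 + -0.0058i, |z|^2 = 0.0625
Iter 4: z = 0.0625 + 0.7129i, |z|^2 = 0.5121
Iter 5: z = -0.5043 + 0.7991i, |z|^2 = 0.8928
Iter 6: z = -0.3841 + -0.0960i, |z|^2 = 0.1568
Iter 7: z = 0.1383 + 0.7837i, |z|^2 = 0.6334
Iter 8: z = -0.5951 + 0.9268i, |z|^2 = 1.2132
Iter 9: z = -0.5049 + -0.3932i, |z|^2 = 0.4095

Answer: 10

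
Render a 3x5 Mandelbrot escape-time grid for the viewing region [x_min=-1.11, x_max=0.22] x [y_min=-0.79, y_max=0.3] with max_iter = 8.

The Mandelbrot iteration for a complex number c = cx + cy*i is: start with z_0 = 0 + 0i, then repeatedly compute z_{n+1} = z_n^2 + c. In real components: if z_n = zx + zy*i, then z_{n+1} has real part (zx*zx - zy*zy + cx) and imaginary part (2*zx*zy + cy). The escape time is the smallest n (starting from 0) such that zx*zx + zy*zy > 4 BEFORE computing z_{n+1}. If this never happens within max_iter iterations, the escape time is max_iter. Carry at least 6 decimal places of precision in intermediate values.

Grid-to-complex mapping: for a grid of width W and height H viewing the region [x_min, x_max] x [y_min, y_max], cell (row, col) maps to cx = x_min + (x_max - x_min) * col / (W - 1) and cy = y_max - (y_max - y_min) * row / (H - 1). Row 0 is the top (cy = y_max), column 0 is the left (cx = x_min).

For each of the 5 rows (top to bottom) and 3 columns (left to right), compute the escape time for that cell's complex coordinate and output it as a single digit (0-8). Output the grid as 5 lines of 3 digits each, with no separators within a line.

Answer: 888
888
888
588
365

Derivation:
(row=0, col=0): c = -1.1100 + 0.3000i → escape time 8
(row=0, col=1): c = -0.4450 + 0.3000i → escape time 8
(row=0, col=2): c = 0.2200 + 0.3000i → escape time 8
(row=1, col=0): c = -1.1100 + 0.0275i → escape time 8
(row=1, col=1): c = -0.4450 + 0.0275i → escape time 8
(row=1, col=2): c = 0.2200 + 0.0275i → escape time 8
(row=2, col=0): c = -1.1100 + -0.2450i → escape time 8
(row=2, col=1): c = -0.4450 + -0.2450i → escape time 8
(row=2, col=2): c = 0.2200 + -0.2450i → escape time 8
(row=3, col=0): c = -1.1100 + -0.5175i → escape time 5
(row=3, col=1): c = -0.4450 + -0.5175i → escape time 8
(row=3, col=2): c = 0.2200 + -0.5175i → escape time 8
(row=4, col=0): c = -1.1100 + -0.7900i → escape time 3
(row=4, col=1): c = -0.4450 + -0.7900i → escape time 6
(row=4, col=2): c = 0.2200 + -0.7900i → escape time 5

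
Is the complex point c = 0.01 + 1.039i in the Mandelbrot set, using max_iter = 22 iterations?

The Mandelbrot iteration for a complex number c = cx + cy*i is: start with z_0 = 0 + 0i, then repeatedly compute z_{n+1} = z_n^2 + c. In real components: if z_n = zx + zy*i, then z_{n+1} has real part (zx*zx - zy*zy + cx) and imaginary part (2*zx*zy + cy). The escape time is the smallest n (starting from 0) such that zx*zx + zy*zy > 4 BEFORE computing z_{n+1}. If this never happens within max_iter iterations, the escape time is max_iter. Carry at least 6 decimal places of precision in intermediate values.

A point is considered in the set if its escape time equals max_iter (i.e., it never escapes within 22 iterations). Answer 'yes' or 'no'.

Answer: no

Derivation:
z_0 = 0 + 0i, c = 0.0100 + 1.0390i
Iter 1: z = 0.0100 + 1.0390i, |z|^2 = 1.0796
Iter 2: z = -1.0694 + 1.0598i, |z|^2 = 2.2668
Iter 3: z = 0.0305 + -1.2277i, |z|^2 = 1.5082
Iter 4: z = -1.4963 + 0.9640i, |z|^2 = 3.1684
Iter 5: z = 1.3196 + -1.8460i, |z|^2 = 5.1492
Escaped at iteration 5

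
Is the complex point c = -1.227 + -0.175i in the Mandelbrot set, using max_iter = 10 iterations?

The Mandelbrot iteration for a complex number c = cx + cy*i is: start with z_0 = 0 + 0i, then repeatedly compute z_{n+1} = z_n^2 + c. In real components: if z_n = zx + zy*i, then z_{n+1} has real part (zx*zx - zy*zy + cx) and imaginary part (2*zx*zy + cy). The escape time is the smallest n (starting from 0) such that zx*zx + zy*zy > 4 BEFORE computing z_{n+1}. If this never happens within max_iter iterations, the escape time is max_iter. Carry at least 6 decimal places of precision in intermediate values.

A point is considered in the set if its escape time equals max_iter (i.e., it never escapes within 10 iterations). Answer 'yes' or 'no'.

z_0 = 0 + 0i, c = -1.2270 + -0.1750i
Iter 1: z = -1.2270 + -0.1750i, |z|^2 = 1.5362
Iter 2: z = 0.2479 + 0.2545i, |z|^2 = 0.1262
Iter 3: z = -1.2303 + -0.0488i, |z|^2 = 1.5160
Iter 4: z = 0.2842 + -0.0548i, |z|^2 = 0.0838
Iter 5: z = -1.1492 + -0.2062i, |z|^2 = 1.3632
Iter 6: z = 0.0512 + 0.2989i, |z|^2 = 0.0919
Iter 7: z = -1.3137 + -0.1444i, |z|^2 = 1.7466
Iter 8: z = 0.4779 + 0.2044i, |z|^2 = 0.2702
Iter 9: z = -1.0403 + 0.0204i, |z|^2 = 1.0827
Did not escape in 10 iterations → in set

Answer: yes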